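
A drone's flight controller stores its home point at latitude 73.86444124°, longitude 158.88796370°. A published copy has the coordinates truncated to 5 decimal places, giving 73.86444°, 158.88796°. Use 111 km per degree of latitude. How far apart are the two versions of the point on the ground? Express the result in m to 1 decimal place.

0.2 m

Δlat = 73.86444124 − 73.86444 = +0.00000124°; Δlon = 158.88796370 − 158.88796 = +0.00000370°.
N–S: 0.00000124° × 111000 m/° = 0.13764 m.
East–west at this latitude: 0.00000370° × 111000 × cos 73.8644° ≈ 0.00000370 × 30848.1 = 0.114138 m.
Distance: √(0.13764² + 0.114138²) ≈ 0.178808 m.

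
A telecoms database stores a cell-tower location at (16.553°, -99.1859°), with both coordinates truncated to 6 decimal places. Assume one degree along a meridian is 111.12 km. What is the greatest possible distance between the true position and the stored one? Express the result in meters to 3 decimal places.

0.154 meters

Truncating at 6 decimal places can drop up to a full unit in the last place, so each coordinate may be off by as much as 1e-06°.
N–S: 1e-06° × 111120 m/° = 0.11112 m.
Longitude error → 1e-06 × 111120 × cos 16.553° = 1e-06 × 111120 × 0.9586 ≈ 0.106515 m.
The two errors are perpendicular, so the maximum displacement is √(0.11112² + 0.106515²) ≈ 0.153925 m.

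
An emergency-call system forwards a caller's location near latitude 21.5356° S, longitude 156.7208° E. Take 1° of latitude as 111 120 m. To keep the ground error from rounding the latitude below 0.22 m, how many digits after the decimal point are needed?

One degree of latitude covers 111120 m.
N decimal places → at most half a unit in the last place, 0.5 × 10⁻ᴺ° = 111120/2 × 10⁻ᴺ m.
Setting 55560 × 10⁻ᴺ ≤ 0.22 gives 10ᴺ ≥ 2.525e+05, i.e. N ≥ 5.40.
N = 5 would give 0.556 m (too coarse); N = 6 gives 0.0556 m ≤ 0.22 m.

6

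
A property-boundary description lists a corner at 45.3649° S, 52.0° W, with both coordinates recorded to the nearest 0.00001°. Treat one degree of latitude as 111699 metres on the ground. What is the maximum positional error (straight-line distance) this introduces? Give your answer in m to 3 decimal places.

0.683 m

Rounding to 5 decimal places leaves each coordinate within ±5e-06° of the true value.
N–S: 5e-06° × 111699 m/° = 0.558495 m.
E–W at 45.3649°: 5e-06° × 111699 × cos 45.3649° = 5e-06 × 111699 × 0.7026 ≈ 0.392393 m.
Worst case both components are at the extreme and orthogonal: √(0.558495² + 0.392393²) ≈ 0.68256 m.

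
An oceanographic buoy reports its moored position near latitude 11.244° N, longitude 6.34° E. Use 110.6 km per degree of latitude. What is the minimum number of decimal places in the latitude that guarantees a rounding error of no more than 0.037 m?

One degree of latitude covers 110600 m.
With N decimal places the half-ulp bound is 0.5·10⁻ᴺ°, or 0.5·10⁻ᴺ × 110600 m on the ground.
Need 0.5 × 110600 × 10⁻ᴺ ≤ 0.037 → 10⁻ᴺ ≤ 6.691e-07, so N ≥ 6.17.
At 6 places the error can reach 0.0553 m, but 7 places keeps it to 0.00553 m.

7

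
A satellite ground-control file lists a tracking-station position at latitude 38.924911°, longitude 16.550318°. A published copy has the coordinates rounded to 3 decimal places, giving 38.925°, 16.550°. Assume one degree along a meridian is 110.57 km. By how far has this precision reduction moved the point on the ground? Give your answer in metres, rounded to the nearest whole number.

29 metres

The latitude changed by -0.000089° and the longitude by +0.000318°.
N–S: -0.000089° × 110570 m/° = -9.84073 m.
E–W at 38.925°: 0.000318° × 110570 × cos 38.925° = 0.000318 × 110570 × 0.7780 ≈ 27.3544 m.
Combined displacement = (9.84073² + 27.3544²)^½ ≈ 29.0706 m.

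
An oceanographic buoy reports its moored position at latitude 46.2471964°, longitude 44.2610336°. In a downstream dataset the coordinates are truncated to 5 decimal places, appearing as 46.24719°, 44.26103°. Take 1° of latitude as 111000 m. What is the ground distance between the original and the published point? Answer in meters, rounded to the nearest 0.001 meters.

0.762 meters

Δlat = 46.2471964 − 46.24719 = +0.0000064°; Δlon = 44.2610336 − 44.26103 = +0.0000036°.
North–south shift: 0.0000064 × 111000 = 0.7104 m.
East–west at this latitude: 0.0000036° × 111000 × cos 46.2472° ≈ 0.0000036 × 76761.9 = 0.276343 m.
Hypotenuse of the two orthogonal shifts: √(0.7104² + 0.276343²) = 0.762256 m.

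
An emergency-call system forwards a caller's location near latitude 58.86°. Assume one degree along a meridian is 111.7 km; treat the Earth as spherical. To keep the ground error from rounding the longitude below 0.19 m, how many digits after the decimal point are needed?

6 decimal places

At 58.86° one degree of longitude covers 111700 × cos 58.86° ≈ 111700 × 0.5171 ≈ 57763.5 m.
Rounding to N decimal places gives at most 0.5 × 10⁻ᴺ degrees of error, i.e. 0.5 × 10⁻ᴺ × 57763.5 m.
Setting 28881.8 × 10⁻ᴺ ≤ 0.19 gives 10ᴺ ≥ 1.52e+05, i.e. N ≥ 5.18.
So 6 decimal places suffice (0.0289 m); 5 would allow up to 0.289 m.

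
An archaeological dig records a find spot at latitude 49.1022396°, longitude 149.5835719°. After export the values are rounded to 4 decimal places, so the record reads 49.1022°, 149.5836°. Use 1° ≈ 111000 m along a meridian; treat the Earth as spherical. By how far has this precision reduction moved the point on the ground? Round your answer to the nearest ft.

The latitude changed by +0.0000396° and the longitude by -0.0000281°.
N–S: 0.0000396° × 111000 m/° = 4.3956 m.
E–W at 49.1022°: -0.0000281° × 111000 × cos 49.1022° = -0.0000281 × 111000 × 0.6547 ≈ -2.04211 m.
Distance: √(4.3956² + 2.04211²) ≈ 4.84681 m.
In feet: 4.84681 m ÷ 0.3048 ≈ 15.902 ft.

16 ft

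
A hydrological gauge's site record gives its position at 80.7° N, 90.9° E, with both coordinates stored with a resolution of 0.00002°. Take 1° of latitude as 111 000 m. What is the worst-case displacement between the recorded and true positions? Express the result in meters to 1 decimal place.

With a 0.00002° grid the true value lies within half a step, ±0.00002°/2 = ±1e-05°, of the stored one.
Latitude error → 1e-05 × 111000 = 1.11 m along the meridian.
Longitude error → 1e-05 × 111000 × cos 80.7° = 1e-05 × 111000 × 0.1616 ≈ 0.17938 m.
Combining orthogonally: (1.11² + 0.17938²)^½ ≈ 1.1244 m.

1.1 meters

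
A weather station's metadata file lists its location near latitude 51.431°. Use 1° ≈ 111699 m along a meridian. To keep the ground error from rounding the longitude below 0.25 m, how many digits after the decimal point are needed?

At 51.431° one degree of longitude covers 111699 × cos 51.431° ≈ 111699 × 0.6235 ≈ 69639.5 m.
With N decimal places the half-ulp bound is 0.5·10⁻ᴺ°, or 0.5·10⁻ᴺ × 69639.5 m on the ground.
Need 0.5 × 69639.5 × 10⁻ᴺ ≤ 0.25 → 10⁻ᴺ ≤ 7.180e-06, so N ≥ 5.14.
N = 5 would give 0.348 m (too coarse); N = 6 gives 0.0348 m ≤ 0.25 m.

6 decimal places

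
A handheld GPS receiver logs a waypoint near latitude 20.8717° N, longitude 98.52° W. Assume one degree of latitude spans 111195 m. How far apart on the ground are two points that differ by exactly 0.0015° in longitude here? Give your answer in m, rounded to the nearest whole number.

156 m

At 20.8717° a degree of longitude is 111195 × cos 20.8717° ≈ 103898 m, so 0.0015° corresponds to 155.848 m.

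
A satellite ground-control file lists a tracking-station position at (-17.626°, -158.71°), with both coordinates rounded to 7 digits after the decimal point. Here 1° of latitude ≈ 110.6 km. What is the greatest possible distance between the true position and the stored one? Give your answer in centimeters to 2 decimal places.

0.76 centimeters

Rounding to 7 decimal places leaves each coordinate within ±5e-08° of the true value.
N–S: 5e-08° × 110600 m/° = 0.00553 m.
Longitude error → 5e-08 × 110600 × cos 17.626° = 5e-08 × 110600 × 0.9531 ≈ 0.00527039 m.
Worst case both components are at the extreme and orthogonal: √(0.00553² + 0.00527039²) ≈ 0.00763923 m.
That is 0.00763923 m = 0.76392 cm.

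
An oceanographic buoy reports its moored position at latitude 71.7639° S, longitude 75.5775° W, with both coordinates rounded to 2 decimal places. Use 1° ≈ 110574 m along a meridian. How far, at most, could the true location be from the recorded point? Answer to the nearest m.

Rounding to 2 decimal places leaves each coordinate within ±0.005° of the true value.
N–S: 0.005° × 110574 m/° = 552.87 m.
East–west component at 71.7639°: 0.005° × 110574 × cos 71.7639° ≈ 0.005 × 34602.3 ≈ 173.011 m.
Worst case both components are at the extreme and orthogonal: √(552.87² + 173.011²) ≈ 579.308 m.

579 m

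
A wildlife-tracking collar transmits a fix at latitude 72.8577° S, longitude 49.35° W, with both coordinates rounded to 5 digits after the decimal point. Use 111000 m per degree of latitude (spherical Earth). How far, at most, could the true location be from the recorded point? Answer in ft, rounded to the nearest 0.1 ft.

Rounding to 5 decimal places leaves each coordinate within ±5e-06° of the true value.
North–south component: 5e-06° × 111000 = 0.555 m.
East–west component at 72.8577°: 5e-06° × 111000 × cos 72.8577° ≈ 5e-06 × 32716.8 ≈ 0.163584 m.
Combining orthogonally: (0.555² + 0.163584²)^½ ≈ 0.578606 m.
Converting: 0.578606 m × 3.2808 ft/m ≈ 1.8983 ft.

1.9 ft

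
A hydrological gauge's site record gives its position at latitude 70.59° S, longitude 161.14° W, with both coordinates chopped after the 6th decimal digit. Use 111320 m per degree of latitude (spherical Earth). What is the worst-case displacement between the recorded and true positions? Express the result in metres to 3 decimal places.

Truncating at 6 decimal places can drop up to a full unit in the last place, so each coordinate may be off by as much as 1e-06°.
N–S: 1e-06° × 111320 m/° = 0.11132 m.
E–W at 70.59°: 1e-06° × 111320 × cos 70.59° = 1e-06 × 111320 × 0.3323 ≈ 0.0369945 m.
Worst case both components are at the extreme and orthogonal: √(0.11132² + 0.0369945²) ≈ 0.117306 m.

0.117 metres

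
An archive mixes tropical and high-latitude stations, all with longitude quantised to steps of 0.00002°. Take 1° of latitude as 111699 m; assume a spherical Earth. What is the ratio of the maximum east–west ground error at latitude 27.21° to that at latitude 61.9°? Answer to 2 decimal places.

1.89

With a 0.00002° grid the true value lies within half a step, ±0.00002°/2 = ±1e-05°, of the stored one.
Error at 27.21° = 1e-05° × 111699 × cos 27.21° ≈ 1.117 × 0.8893 = 0.99338 m.
Error at 61.9° = 1e-05° × 111699 × cos 61.9° ≈ 1.117 × 0.4710 = 0.52612 m.
The ratio reduces to cos 27.21° / cos 61.9° = 0.8893/0.4710 ≈ 1.8881.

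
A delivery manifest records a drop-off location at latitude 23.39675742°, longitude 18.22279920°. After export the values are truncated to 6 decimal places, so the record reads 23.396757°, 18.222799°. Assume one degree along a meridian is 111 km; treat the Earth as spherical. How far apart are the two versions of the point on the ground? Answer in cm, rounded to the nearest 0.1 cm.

5.1 cm

The latitude changed by +0.00000042° and the longitude by +0.00000020°.
N–S: 0.00000042° × 111000 m/° = 0.04662 m.
East–west at this latitude: 0.00000020° × 111000 × cos 23.3968° ≈ 0.00000020 × 101873 = 0.0203747 m.
Combined displacement = (0.04662² + 0.0203747²)^½ ≈ 0.0508778 m.
That is 0.0508778 m = 5.0878 cm.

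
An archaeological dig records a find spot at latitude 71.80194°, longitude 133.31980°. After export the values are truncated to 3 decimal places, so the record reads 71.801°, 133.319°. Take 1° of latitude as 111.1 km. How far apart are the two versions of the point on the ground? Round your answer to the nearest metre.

The latitude changed by +0.00094° and the longitude by +0.00080°.
N–S: 0.00094° × 111100 m/° = 104.434 m.
E–W at 71.801°: 0.00080° × 111100 × cos 71.801° = 0.00080 × 111100 × 0.3123 ≈ 27.7589 m.
Hypotenuse of the two orthogonal shifts: √(104.434² + 27.7589²) = 108.06 m.

108 metres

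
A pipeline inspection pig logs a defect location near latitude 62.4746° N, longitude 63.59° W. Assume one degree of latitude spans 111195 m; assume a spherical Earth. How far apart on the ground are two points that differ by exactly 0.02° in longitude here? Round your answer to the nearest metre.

1028 metres

0.02° of longitude at 62.4746° is 0.02 × 111195 × cos 62.4746° ≈ 0.02 × 51387.9 = 1027.76 m.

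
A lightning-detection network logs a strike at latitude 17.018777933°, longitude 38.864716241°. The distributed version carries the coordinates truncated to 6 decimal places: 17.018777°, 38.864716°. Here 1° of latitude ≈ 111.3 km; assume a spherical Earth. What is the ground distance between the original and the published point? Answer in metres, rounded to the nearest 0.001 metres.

0.107 metres

Δlat = 17.018777933 − 17.018777 = +0.000000933°; Δlon = 38.864716241 − 38.864716 = +0.000000241°.
N–S: 0.000000933° × 111300 m/° = 0.103843 m.
E–W at 17.0188°: 0.000000241° × 111300 × cos 17.0188° = 0.000000241 × 111300 × 0.9562 ≈ 0.0256487 m.
Hypotenuse of the two orthogonal shifts: √(0.103843² + 0.0256487²) = 0.106964 m.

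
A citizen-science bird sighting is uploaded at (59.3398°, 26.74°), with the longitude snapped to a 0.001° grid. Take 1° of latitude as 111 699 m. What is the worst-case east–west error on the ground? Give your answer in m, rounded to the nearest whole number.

28 m

With a 0.001° grid the true value lies within half a step, ±0.001°/2 = ±0.0005°, of the stored one.
One degree of longitude at 59.3398° is 111699 × cos 59.3398° ≈ 111699 × 0.5099 = 56960.4 m.
So at most 0.0005° × 56960.4 ≈ 28.4802 m east–west.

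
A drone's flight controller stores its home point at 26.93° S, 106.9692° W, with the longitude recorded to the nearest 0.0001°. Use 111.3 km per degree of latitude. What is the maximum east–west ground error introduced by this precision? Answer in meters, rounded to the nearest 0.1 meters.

Rounding to 4 decimal places leaves the longitude within ±5e-05° of the true value.
Parallels shrink by cos φ, so at 26.93° a degree of longitude is 111300 × 0.8916 ≈ 99230.7 m.
East–west error: 5e-05° × 99230.7 m/° ≈ 4.96153 m.

5.0 meters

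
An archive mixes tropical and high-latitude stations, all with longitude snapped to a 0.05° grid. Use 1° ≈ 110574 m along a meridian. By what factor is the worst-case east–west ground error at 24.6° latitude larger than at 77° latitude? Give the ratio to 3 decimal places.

4.042

With a 0.05° grid the true value lies within half a step, ±0.05°/2 = ±0.025°, of the stored one.
At 24.6°: 0.025° × 110574 × cos 24.6° = 0.025 × 110574 × 0.9092 ≈ 2513.4 m.
At 77°: 0.025° × 110574 × cos 77° = 0.025 × 110574 × 0.2250 ≈ 621.84 m.
The ratio reduces to cos 24.6° / cos 77° = 0.9092/0.2250 ≈ 4.0419.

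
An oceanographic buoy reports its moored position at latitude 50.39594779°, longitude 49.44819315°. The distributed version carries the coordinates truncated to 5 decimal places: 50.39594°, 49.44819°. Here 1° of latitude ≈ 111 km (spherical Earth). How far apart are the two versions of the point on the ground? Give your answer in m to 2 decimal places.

0.89 m

The latitude changed by +0.00000779° and the longitude by +0.00000315°.
N–S: 0.00000779° × 111000 m/° = 0.86469 m.
E–W at 50.3959°: 0.00000315° × 111000 × cos 50.3959° = 0.00000315 × 111000 × 0.6375 ≈ 0.222894 m.
Hypotenuse of the two orthogonal shifts: √(0.86469² + 0.222894²) = 0.892956 m.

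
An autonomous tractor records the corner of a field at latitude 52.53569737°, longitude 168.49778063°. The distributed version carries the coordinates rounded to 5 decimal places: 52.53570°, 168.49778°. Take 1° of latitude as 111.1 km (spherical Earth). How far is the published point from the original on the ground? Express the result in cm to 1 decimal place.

Δlat = 52.53569737 − 52.53570 = -0.00000263°; Δlon = 168.49778063 − 168.49778 = +0.00000063°.
N–S: -0.00000263° × 111100 m/° = -0.292193 m.
E–W at 52.5357°: 0.00000063° × 111100 × cos 52.5357° = 0.00000063 × 111100 × 0.6083 ≈ 0.0425744 m.
Combined displacement = (0.292193² + 0.0425744²)^½ ≈ 0.295278 m.
That is 0.295278 m = 29.528 cm.

29.5 cm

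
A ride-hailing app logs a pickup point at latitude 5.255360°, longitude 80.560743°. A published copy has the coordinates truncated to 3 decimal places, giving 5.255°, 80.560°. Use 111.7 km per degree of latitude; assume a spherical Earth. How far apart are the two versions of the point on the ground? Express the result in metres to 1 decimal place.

The latitude changed by +0.000360° and the longitude by +0.000743°.
N–S: 0.000360° × 111700 m/° = 40.212 m.
East–west at this latitude: 0.000743° × 111700 × cos 5.255° ≈ 0.000743 × 111231 = 82.6443 m.
Distance: √(40.212² + 82.6443²) ≈ 91.908 m.

91.9 metres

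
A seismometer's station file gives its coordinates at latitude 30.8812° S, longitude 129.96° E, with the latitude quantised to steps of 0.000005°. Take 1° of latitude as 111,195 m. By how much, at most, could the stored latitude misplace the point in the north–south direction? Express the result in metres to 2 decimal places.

0.28 metres

With a 0.000005° grid the true value lies within half a step, ±0.000005°/2 = ±2.5e-06°, of the stored one.
Along the meridian that is 2.5e-06° × 111195 m/° = 0.277987 m.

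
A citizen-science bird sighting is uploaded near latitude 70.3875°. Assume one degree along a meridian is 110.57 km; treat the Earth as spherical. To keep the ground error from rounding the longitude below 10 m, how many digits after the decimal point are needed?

4 decimal places

At 70.3875° one degree of longitude covers 110570 × cos 70.3875° ≈ 110570 × 0.3357 ≈ 37113.6 m.
Rounding to N decimal places gives at most 0.5 × 10⁻ᴺ degrees of error, i.e. 0.5 × 10⁻ᴺ × 37113.6 m.
Setting 18556.8 × 10⁻ᴺ ≤ 10 gives 10ᴺ ≥ 1856, i.e. N ≥ 3.27.
So 4 decimal places suffice (1.86 m); 3 would allow up to 18.6 m.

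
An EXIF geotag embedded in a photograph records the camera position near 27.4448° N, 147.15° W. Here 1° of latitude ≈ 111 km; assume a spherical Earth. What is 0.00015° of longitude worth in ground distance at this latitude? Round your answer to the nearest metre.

15 metres

At 27.4448° a degree of longitude is 111000 × cos 27.4448° ≈ 98507.5 m, so 0.00015° corresponds to 14.7761 m.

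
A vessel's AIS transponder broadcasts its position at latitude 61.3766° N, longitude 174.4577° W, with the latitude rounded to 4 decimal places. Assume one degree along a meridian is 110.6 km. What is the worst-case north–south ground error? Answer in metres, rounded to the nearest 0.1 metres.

Rounding to 4 decimal places leaves the latitude within ±5e-05° of the true value.
North–south distance: 5e-05° × 110600 m/° = 5.53 m.

5.5 metres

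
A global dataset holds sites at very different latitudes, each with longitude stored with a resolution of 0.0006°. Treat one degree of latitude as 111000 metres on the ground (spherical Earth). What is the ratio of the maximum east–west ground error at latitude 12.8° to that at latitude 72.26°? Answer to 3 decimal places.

With a 0.0006° grid the true value lies within half a step, ±0.0006°/2 = ±0.0003°, of the stored one.
Error at 12.8° = 0.0003° × 111000 × cos 12.8° ≈ 33.3 × 0.9751 = 32.472 m.
Error at 72.26° = 0.0003° × 111000 × cos 72.26° ≈ 33.3 × 0.3047 = 10.146 m.
The ratio reduces to cos 12.8° / cos 72.26° = 0.9751/0.3047 ≈ 3.2004.

3.200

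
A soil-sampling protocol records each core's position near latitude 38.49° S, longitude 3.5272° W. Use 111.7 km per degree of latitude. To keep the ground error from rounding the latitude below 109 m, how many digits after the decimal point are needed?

3 decimal places

One degree of latitude covers 111700 m.
Rounding to N decimal places gives at most 0.5 × 10⁻ᴺ degrees of error, i.e. 0.5 × 10⁻ᴺ × 111700 m.
Need 0.5 × 111700 × 10⁻ᴺ ≤ 109 → 10⁻ᴺ ≤ 1.952e-03, so N ≥ 2.71.
N = 2 would give 558 m (too coarse); N = 3 gives 55.9 m ≤ 109 m.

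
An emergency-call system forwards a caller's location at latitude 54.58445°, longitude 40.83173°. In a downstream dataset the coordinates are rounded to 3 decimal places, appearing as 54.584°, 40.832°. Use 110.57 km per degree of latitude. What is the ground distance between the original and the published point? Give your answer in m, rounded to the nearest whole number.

The latitude changed by +0.00045° and the longitude by -0.00027°.
N–S: 0.00045° × 110570 m/° = 49.7565 m.
East–west at this latitude: -0.00027° × 110570 × cos 54.584° ≈ -0.00027 × 64076.3 = -17.3006 m.
Combined displacement = (49.7565² + 17.3006²)^½ ≈ 52.6785 m.

53 m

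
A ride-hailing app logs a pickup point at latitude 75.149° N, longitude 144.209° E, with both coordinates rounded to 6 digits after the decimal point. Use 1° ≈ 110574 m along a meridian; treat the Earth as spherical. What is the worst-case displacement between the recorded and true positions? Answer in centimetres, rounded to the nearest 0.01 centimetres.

Rounding to 6 decimal places leaves each coordinate within ±5e-07° of the true value.
Latitude error → 5e-07 × 110574 = 0.055287 m along the meridian.
E–W at 75.149°: 5e-07° × 110574 × cos 75.149° = 5e-07 × 110574 × 0.2563 ≈ 0.0141704 m.
The two errors are perpendicular, so the maximum displacement is √(0.055287² + 0.0141704²) ≈ 0.0570741 m.
That is 0.0570741 m = 5.7074 cm.

5.71 centimetres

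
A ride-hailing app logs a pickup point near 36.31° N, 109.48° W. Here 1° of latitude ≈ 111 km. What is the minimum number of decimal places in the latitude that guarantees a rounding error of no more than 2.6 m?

One degree of latitude covers 111000 m.
Rounding to N decimal places gives at most 0.5 × 10⁻ᴺ degrees of error, i.e. 0.5 × 10⁻ᴺ × 111000 m.
Setting 55500 × 10⁻ᴺ ≤ 2.6 gives 10ᴺ ≥ 2.135e+04, i.e. N ≥ 4.33.
At 4 places the error can reach 5.55 m, but 5 places keeps it to 0.555 m.

5 decimal places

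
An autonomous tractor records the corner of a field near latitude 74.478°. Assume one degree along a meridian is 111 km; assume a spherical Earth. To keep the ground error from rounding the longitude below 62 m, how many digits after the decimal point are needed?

3 decimal places

At 74.478° one degree of longitude covers 111000 × cos 74.478° ≈ 111000 × 0.2676 ≈ 29704.5 m.
Rounding to N decimal places gives at most 0.5 × 10⁻ᴺ degrees of error, i.e. 0.5 × 10⁻ᴺ × 29704.5 m.
Need 0.5 × 29704.5 × 10⁻ᴺ ≤ 62 → 10⁻ᴺ ≤ 4.174e-03, so N ≥ 2.38.
At 2 places the error can reach 149 m, but 3 places keeps it to 14.9 m.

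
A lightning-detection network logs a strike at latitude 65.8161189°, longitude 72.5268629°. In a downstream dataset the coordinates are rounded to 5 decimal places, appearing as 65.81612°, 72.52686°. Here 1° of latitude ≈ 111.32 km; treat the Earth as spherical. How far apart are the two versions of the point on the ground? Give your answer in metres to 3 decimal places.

0.180 metres

The latitude changed by -0.0000011° and the longitude by +0.0000029°.
N–S: -0.0000011° × 111320 m/° = -0.122452 m.
E–W at 65.8161°: 0.0000029° × 111320 × cos 65.8161° = 0.0000029 × 111320 × 0.4097 ≈ 0.132252 m.
Hypotenuse of the two orthogonal shifts: √(0.122452² + 0.132252²) = 0.180236 m.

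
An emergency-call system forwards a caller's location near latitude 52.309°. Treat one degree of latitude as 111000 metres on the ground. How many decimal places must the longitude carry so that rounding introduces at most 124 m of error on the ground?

At 52.309° one degree of longitude covers 111000 × cos 52.309° ≈ 111000 × 0.6114 ≈ 67865.7 m.
With N decimal places the half-ulp bound is 0.5·10⁻ᴺ°, or 0.5·10⁻ᴺ × 67865.7 m on the ground.
Setting 33932.9 × 10⁻ᴺ ≤ 124 gives 10ᴺ ≥ 273.7, i.e. N ≥ 2.44.
So 3 decimal places suffice (33.9 m); 2 would allow up to 339 m.

3 decimal places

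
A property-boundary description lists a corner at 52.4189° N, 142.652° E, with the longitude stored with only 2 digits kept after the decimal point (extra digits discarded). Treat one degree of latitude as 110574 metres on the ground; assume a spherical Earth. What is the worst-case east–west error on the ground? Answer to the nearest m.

Truncating at 2 decimal places can drop up to a full unit in the last place, so the longitude may be off by as much as 0.01°.
One degree of longitude at 52.4189° is 110574 × cos 52.4189° ≈ 110574 × 0.6099 = 67437.3 m.
So at most 0.01° × 67437.3 ≈ 674.373 m east–west.

674 m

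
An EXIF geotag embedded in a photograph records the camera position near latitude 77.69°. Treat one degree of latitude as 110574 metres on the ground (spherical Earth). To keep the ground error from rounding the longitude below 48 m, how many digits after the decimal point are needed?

At 77.69° one degree of longitude covers 110574 × cos 77.69° ≈ 110574 × 0.2132 ≈ 23574.5 m.
N decimal places → at most half a unit in the last place, 0.5 × 10⁻ᴺ° = 23574.5/2 × 10⁻ᴺ m.
Setting 11787.2 × 10⁻ᴺ ≤ 48 gives 10ᴺ ≥ 245.6, i.e. N ≥ 2.39.
So 3 decimal places suffice (11.8 m); 2 would allow up to 118 m.

3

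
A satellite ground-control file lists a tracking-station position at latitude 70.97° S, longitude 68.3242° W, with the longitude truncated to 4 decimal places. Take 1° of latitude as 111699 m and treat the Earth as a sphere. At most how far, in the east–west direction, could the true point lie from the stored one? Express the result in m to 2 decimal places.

Truncating at 4 decimal places can drop up to a full unit in the last place, so the longitude may be off by as much as 0.0001°.
One degree of longitude at 70.97° is 111699 × cos 70.97° ≈ 111699 × 0.3261 = 36420.9 m.
Maximum E–W displacement: 0.0001 × 36420.9 = 3.64209 m.

3.64 m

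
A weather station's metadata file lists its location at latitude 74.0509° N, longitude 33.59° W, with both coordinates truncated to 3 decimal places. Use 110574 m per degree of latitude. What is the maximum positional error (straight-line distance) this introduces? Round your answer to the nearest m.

115 m

Truncating at 3 decimal places can drop up to a full unit in the last place, so each coordinate may be off by as much as 0.001°.
Latitude error → 0.001 × 110574 = 110.574 m along the meridian.
Longitude error → 0.001 × 110574 × cos 74.0509° = 0.001 × 110574 × 0.2748 ≈ 30.3839 m.
The two errors are perpendicular, so the maximum displacement is √(110.574² + 30.3839²) ≈ 114.673 m.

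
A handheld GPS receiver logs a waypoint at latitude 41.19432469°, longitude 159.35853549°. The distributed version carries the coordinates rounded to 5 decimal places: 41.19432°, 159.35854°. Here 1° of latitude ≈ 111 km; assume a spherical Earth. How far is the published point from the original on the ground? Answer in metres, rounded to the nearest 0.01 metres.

Δlat = 41.19432469 − 41.19432 = +0.00000469°; Δlon = 159.35853549 − 159.35854 = -0.00000451°.
North–south shift: 0.00000469 × 111000 = 0.52059 m.
E–W at 41.1943°: -0.00000451° × 111000 × cos 41.1943° = -0.00000451 × 111000 × 0.7525 ≈ -0.376699 m.
Distance: √(0.52059² + 0.376699²) ≈ 0.642586 m.

0.64 metres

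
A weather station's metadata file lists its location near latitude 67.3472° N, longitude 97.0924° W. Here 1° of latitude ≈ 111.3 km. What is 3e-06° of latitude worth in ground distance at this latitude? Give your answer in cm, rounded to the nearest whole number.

33 cm

Along a meridian 3e-06° is 3e-06 × 111300 = 0.3339 m.
That is 0.3339 m = 33.39 cm.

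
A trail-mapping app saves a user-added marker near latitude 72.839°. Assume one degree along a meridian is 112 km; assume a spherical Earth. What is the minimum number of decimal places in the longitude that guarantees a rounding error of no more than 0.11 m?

At 72.839° one degree of longitude covers 112000 × cos 72.839° ≈ 112000 × 0.2951 ≈ 33046.5 m.
With N decimal places the half-ulp bound is 0.5·10⁻ᴺ°, or 0.5·10⁻ᴺ × 33046.5 m on the ground.
Setting 16523.2 × 10⁻ᴺ ≤ 0.11 gives 10ᴺ ≥ 1.502e+05, i.e. N ≥ 5.18.
So 6 decimal places suffice (0.0165 m); 5 would allow up to 0.165 m.

6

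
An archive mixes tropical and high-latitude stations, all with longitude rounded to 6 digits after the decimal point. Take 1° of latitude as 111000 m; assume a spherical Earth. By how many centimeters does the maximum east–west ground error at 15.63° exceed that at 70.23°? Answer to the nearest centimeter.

3 centimeters

Rounding to 6 decimal places leaves the longitude within ±5e-07° of the true value.
At 15.63°: 5e-07° × 111000 × cos 15.63° = 5e-07 × 111000 × 0.9630 ≈ 0.053448 m.
Error at 70.23° = 5e-07° × 111000 × cos 70.23° ≈ 0.0555 × 0.3382 = 0.018773 m.
So the lower-latitude error exceeds the higher by 0.053448 − 0.018773 = 0.034675 m.
That is 0.0346751 m = 3.4675 cm.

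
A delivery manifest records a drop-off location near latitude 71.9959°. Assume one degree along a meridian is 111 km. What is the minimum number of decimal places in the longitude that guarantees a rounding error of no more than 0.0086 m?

At 71.9959° one degree of longitude covers 111000 × cos 71.9959° ≈ 111000 × 0.3091 ≈ 34308.4 m.
Rounding to N decimal places gives at most 0.5 × 10⁻ᴺ degrees of error, i.e. 0.5 × 10⁻ᴺ × 34308.4 m.
Setting 17154.2 × 10⁻ᴺ ≤ 0.0086 gives 10ᴺ ≥ 1.995e+06, i.e. N ≥ 6.30.
N = 6 would give 0.0172 m (too coarse); N = 7 gives 0.00172 m ≤ 0.0086 m.

7 decimal places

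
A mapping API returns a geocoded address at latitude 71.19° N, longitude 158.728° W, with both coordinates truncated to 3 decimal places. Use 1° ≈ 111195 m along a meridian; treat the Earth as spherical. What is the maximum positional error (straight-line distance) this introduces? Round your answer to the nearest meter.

Truncating at 3 decimal places can drop up to a full unit in the last place, so each coordinate may be off by as much as 0.001°.
Latitude error → 0.001 × 111195 = 111.195 m along the meridian.
Longitude error → 0.001 × 111195 × cos 71.19° = 0.001 × 111195 × 0.3224 ≈ 35.8527 m.
The two errors are perpendicular, so the maximum displacement is √(111.195² + 35.8527²) ≈ 116.832 m.

117 meters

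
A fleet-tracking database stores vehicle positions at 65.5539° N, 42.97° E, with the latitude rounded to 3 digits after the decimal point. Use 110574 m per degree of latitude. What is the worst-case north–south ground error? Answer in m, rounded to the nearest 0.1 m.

55.3 m

Rounding to 3 decimal places leaves the latitude within ±0.0005° of the true value.
North–south distance: 0.0005° × 110574 m/° = 55.287 m.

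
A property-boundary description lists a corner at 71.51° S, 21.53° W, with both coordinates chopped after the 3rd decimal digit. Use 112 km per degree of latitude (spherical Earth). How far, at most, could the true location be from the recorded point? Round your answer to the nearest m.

117 m

Truncating at 3 decimal places can drop up to a full unit in the last place, so each coordinate may be off by as much as 0.001°.
N–S: 0.001° × 112000 m/° = 112 m.
E–W at 71.51°: 0.001° × 112000 × cos 71.51° = 0.001 × 112000 × 0.3171 ≈ 35.5196 m.
Combining orthogonally: (112² + 35.5196²)^½ ≈ 117.497 m.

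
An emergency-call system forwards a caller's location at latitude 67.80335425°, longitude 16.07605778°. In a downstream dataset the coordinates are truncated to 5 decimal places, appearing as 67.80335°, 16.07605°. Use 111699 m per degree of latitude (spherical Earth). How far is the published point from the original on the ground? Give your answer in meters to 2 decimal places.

The latitude changed by +0.00000425° and the longitude by +0.00000778°.
N–S: 0.00000425° × 111699 m/° = 0.474721 m.
E–W at 67.8033°: 0.00000778° × 111699 × cos 67.8033° = 0.00000778 × 111699 × 0.3778 ≈ 0.328303 m.
Distance: √(0.474721² + 0.328303²) ≈ 0.577185 m.

0.58 meters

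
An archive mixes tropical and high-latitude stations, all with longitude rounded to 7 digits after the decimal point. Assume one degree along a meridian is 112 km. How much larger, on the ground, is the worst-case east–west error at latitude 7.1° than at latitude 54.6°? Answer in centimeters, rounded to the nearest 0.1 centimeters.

0.2 centimeters

Rounding to 7 decimal places leaves the longitude within ±5e-08° of the true value.
At 7.1°: 5e-08° × 112000 × cos 7.1° = 5e-08 × 112000 × 0.9923 ≈ 0.0055571 m.
At 54.6°: 5e-08° × 112000 × cos 54.6° = 5e-08 × 112000 × 0.5793 ≈ 0.003244 m.
Difference: 0.0055571 − 0.003244 = 0.0023131 m.
That is 0.00231308 m = 0.23131 cm.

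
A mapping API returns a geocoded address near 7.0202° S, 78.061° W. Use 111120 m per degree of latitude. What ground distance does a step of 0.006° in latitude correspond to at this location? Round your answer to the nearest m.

Along a meridian 0.006° is 0.006 × 111120 = 666.72 m.

667 m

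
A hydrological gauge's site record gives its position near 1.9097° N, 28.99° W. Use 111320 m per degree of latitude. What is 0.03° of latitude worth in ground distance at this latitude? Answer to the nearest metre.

Along a meridian 0.03° is 0.03 × 111320 = 3339.6 m.

3340 metres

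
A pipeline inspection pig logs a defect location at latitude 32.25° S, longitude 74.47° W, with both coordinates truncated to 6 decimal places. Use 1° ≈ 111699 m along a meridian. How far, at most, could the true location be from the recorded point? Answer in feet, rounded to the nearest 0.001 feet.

0.480 feet

Truncating at 6 decimal places can drop up to a full unit in the last place, so each coordinate may be off by as much as 1e-06°.
Latitude error → 1e-06 × 111699 = 0.111699 m along the meridian.
East–west component at 32.25°: 1e-06° × 111699 × cos 32.25° ≈ 1e-06 × 94467 ≈ 0.094467 m.
The two errors are perpendicular, so the maximum displacement is √(0.111699² + 0.094467²) ≈ 0.14629 m.
In feet: 0.14629 m ÷ 0.3048 ≈ 0.47995 ft.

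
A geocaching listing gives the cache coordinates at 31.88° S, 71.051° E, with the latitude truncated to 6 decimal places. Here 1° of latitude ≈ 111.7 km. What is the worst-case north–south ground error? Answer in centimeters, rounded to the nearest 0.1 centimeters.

Truncating at 6 decimal places can drop up to a full unit in the last place, so the latitude may be off by as much as 1e-06°.
So the N–S error is at most 1e-06 × 111700 = 0.1117 m.
That is 0.1117 m = 11.17 cm.

11.2 centimeters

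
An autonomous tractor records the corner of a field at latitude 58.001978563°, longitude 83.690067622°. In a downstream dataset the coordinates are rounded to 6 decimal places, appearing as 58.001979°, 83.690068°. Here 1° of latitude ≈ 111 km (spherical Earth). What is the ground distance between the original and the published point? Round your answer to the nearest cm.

Δlat = 58.001978563 − 58.001979 = -0.000000437°; Δlon = 83.690067622 − 83.690068 = -0.000000378°.
North–south shift: -0.000000437 × 111000 = -0.048507 m.
East–west at this latitude: -0.000000378° × 111000 × cos 58.002° ≈ -0.000000378 × 58817.8 = -0.0222331 m.
Hypotenuse of the two orthogonal shifts: √(0.048507² + 0.0222331²) = 0.0533595 m.
That is 0.0533595 m = 5.336 cm.

5 cm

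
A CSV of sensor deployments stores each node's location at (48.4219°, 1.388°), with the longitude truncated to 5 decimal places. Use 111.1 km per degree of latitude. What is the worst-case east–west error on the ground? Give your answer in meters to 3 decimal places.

0.737 meters

Truncating at 5 decimal places can drop up to a full unit in the last place, so the longitude may be off by as much as 1e-05°.
One degree of longitude at 48.4219° is 111100 × cos 48.4219° ≈ 111100 × 0.6636 = 73730.4 m.
East–west error: 1e-05° × 73730.4 m/° ≈ 0.737304 m.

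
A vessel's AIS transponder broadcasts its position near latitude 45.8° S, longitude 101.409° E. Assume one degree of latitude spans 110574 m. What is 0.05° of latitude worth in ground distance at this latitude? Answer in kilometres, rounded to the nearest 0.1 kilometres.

0.05° × 110574 m/° = 5528.7 m.
That is 5528.7 m = 5.5287 km.

5.5 kilometres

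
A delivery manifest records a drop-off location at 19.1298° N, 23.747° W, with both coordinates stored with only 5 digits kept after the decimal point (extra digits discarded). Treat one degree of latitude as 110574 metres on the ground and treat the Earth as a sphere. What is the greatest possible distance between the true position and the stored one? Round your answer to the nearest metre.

2 metres

Truncating at 5 decimal places can drop up to a full unit in the last place, so each coordinate may be off by as much as 1e-05°.
N–S: 1e-05° × 110574 m/° = 1.10574 m.
Longitude error → 1e-05 × 110574 × cos 19.1298° = 1e-05 × 110574 × 0.9448 ≈ 1.04468 m.
Worst case both components are at the extreme and orthogonal: √(1.10574² + 1.04468²) ≈ 1.52119 m.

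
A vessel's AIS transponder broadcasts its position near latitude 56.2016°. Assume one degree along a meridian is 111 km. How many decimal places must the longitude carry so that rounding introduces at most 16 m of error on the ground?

4 decimal places

At 56.2016° one degree of longitude covers 111000 × cos 56.2016° ≈ 111000 × 0.5563 ≈ 61746.2 m.
With N decimal places the half-ulp bound is 0.5·10⁻ᴺ°, or 0.5·10⁻ᴺ × 61746.2 m on the ground.
Setting 30873.1 × 10⁻ᴺ ≤ 16 gives 10ᴺ ≥ 1930, i.e. N ≥ 3.29.
So 4 decimal places suffice (3.09 m); 3 would allow up to 30.9 m.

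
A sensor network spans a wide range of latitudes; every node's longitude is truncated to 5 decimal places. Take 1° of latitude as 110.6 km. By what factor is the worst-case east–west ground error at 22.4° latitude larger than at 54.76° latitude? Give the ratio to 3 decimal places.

Truncating at 5 decimal places can drop up to a full unit in the last place, so the longitude may be off by as much as 1e-05°.
At 22.4°: 1e-05° × 110600 × cos 22.4° = 1e-05 × 110600 × 0.9245 ≈ 1.0225 m.
Error at 54.76° = 1e-05° × 110600 × cos 54.76° ≈ 1.106 × 0.5770 = 0.63816 m.
The ratio reduces to cos 22.4° / cos 54.76° = 0.9245/0.5770 ≈ 1.6023.

1.602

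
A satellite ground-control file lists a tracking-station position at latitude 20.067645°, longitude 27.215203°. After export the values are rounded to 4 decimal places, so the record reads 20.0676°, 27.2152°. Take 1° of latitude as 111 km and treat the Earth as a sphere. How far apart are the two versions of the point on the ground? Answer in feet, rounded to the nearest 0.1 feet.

Δlat = 20.067645 − 20.0676 = +0.000045°; Δlon = 27.215203 − 27.2152 = +0.000003°.
North–south shift: 0.000045 × 111000 = 4.995 m.
East–west at this latitude: 0.000003° × 111000 × cos 20.0676° ≈ 0.000003 × 104261 = 0.312783 m.
Combined displacement = (4.995² + 0.312783²)^½ ≈ 5.00478 m.
Converting: 5.00478 m × 3.2808 ft/m ≈ 16.42 ft.

16.4 feet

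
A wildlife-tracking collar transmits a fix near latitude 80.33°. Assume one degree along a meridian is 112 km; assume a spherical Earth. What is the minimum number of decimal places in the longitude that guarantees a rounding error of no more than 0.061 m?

6

At 80.33° one degree of longitude covers 112000 × cos 80.33° ≈ 112000 × 0.1680 ≈ 18813 m.
With N decimal places the half-ulp bound is 0.5·10⁻ᴺ°, or 0.5·10⁻ᴺ × 18813 m on the ground.
Need 0.5 × 18813 × 10⁻ᴺ ≤ 0.061 → 10⁻ᴺ ≤ 6.485e-06, so N ≥ 5.19.
At 5 places the error can reach 0.0941 m, but 6 places keeps it to 0.00941 m.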